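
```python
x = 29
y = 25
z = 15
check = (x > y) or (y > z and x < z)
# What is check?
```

Trace:
`x = 29` → x = 29
`y = 25` → y = 25
`z = 15` → z = 15
`check = (x > y) or (y > z and x < z)` → check = True
So check = True

Answer: True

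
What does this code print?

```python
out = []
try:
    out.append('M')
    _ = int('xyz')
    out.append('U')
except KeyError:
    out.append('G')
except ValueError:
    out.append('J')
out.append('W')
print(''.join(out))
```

Execution trace: 'M' (try body) → 'J' (except ValueError) → 'W' (after the try/except). Output: MJW

Answer: MJW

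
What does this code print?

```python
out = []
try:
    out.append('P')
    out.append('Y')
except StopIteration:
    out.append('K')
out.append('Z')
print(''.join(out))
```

Execution trace: 'P' (try body) → 'Y' (try body, no exception) → 'Z' (after the try/except). Output: PYZ

Answer: PYZ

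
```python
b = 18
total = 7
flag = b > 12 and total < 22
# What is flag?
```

Trace:
`b = 18` → b = 18
`total = 7` → total = 7
`flag = b > 12 and total < 22` → flag = True
So flag = True

Answer: True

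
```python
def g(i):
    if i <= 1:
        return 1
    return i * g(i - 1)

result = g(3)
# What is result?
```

g(3) = 3 * 2 * 1 = 6

Answer: 6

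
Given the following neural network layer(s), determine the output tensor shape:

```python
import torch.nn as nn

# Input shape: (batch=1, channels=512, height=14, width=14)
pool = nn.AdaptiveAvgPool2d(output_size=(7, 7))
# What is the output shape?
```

Input: (1, 512, 14, 14) -> Output: (1, 512, 7, 7)

Answer: (1, 512, 7, 7)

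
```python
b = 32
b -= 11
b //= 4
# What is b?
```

Trace:
`b = 32` → b = 32
`b -= 11` → b = 21
`b //= 4` → b = 5
So b = 5

Answer: 5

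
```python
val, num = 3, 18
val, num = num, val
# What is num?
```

Trace:
`val, num = 3, 18` → val = 3; num = 18
`val, num = num, val` → val = 18; num = 3
So num = 3

Answer: 3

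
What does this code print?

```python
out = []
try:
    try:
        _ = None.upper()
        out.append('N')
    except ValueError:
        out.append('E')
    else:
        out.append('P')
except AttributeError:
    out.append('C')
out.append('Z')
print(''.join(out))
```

Execution trace: 'C' (outer except AttributeError) → 'Z' (after the try/except). Output: CZ

Answer: CZ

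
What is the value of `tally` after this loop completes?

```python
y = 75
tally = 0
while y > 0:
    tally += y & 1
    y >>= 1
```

Count set bits in 75 (binary: 0b1001011)
`tally` takes the values: 0 → 1 → 2 → 3 → 4

Answer: 4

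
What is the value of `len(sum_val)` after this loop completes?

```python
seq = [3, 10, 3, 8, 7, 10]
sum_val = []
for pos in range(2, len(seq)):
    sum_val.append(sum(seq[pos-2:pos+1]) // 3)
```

Number of 3-element averages
`sum_val` takes the values: [] → [5] → [5, 7] → [5, 7, 6] → [5, 7, 6, 8]
So `len(sum_val)` = 4

Answer: 4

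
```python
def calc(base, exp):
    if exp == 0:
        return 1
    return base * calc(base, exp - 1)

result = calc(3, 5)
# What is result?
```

calc(3, 5) = 3 * 3 * 3 * 3 * 3 = 243

Answer: 243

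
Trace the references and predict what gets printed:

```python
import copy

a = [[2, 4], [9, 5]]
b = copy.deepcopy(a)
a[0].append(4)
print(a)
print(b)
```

Key concept: deep copy is fully independent.
Step by step:
`a = [[2, 4], [9, 5]]` → a = [[2, 4], [9, 5]]
`b = copy.deepcopy(a)` → b = [[2, 4], [9, 5]]
`a[0].append(4)` → a = [[2, 4, 4], [9, 5]]
`print(a)` → prints [[2, 4, 4], [9, 5]]
`print(b)` → prints [[2, 4], [9, 5]]

Answer:
[[2, 4, 4], [9, 5]]
[[2, 4], [9, 5]]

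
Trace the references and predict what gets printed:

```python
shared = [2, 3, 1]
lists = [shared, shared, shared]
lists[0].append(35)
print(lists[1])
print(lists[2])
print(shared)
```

Key concept: list of same reference.
Step by step:
`shared = [2, 3, 1]` → shared = [2, 3, 1]
`lists = [shared, shared, shared]` → lists = [[2, 3, 1], [2, 3, 1], [2, 3, 1]]
`lists[0].append(35)` → shared = [2, 3, 1, 35]; lists = [[2, 3, 1, 35], [2, 3, 1, 35], [2, 3, 1, 35]]
`print(lists[1])` → prints [2, 3, 1, 35]
`print(lists[2])` → prints [2, 3, 1, 35]
`print(shared)` → prints [2, 3, 1, 35]

Answer:
[2, 3, 1, 35]
[2, 3, 1, 35]
[2, 3, 1, 35]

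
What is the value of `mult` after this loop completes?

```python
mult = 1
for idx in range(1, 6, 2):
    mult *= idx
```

Product of 1, 3, 5, ... up to 5
`mult` takes the values: 1 → 3 → 15

Answer: 15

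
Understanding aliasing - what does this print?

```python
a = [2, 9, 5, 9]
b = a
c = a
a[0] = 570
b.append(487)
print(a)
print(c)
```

Key concept: multiple aliases.
Step by step:
`a = [2, 9, 5, 9]` → a = [2, 9, 5, 9]
`b = a` → b = [2, 9, 5, 9] (same object as a)
`c = a` → c = [2, 9, 5, 9] (same object as a, b)
`a[0] = 570` → a = [570, 9, 5, 9] (same object as b, c); b = [570, 9, 5, 9] (same object as a, c); c = [570, 9, 5, 9] (same object as a, b)
`b.append(487)` → a = [570, 9, 5, 9, 487] (same object as b, c); b = [570, 9, 5, 9, 487] (same object as a, c); c = [570, 9, 5, 9, 487] (same object as a, b)
`print(a)` → prints [570, 9, 5, 9, 487]
`print(c)` → prints [570, 9, 5, 9, 487]

Answer:
[570, 9, 5, 9, 487]
[570, 9, 5, 9, 487]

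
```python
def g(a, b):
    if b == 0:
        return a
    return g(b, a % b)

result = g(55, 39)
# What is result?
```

g(55, 39) -> g(39, 16) -> g(16, 7) -> g(7, 2) -> g(2, 1) -> g(1, 0) -> 1

Answer: 1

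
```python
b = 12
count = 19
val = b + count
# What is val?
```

Trace:
`b = 12` → b = 12
`count = 19` → count = 19
`val = b + count` → val = 31
So val = 31

Answer: 31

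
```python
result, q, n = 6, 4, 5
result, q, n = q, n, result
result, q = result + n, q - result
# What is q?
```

Trace:
`result, q, n = 6, 4, 5` → result = 6; q = 4; n = 5
`result, q, n = q, n, result` → result = 4; q = 5; n = 6
`result, q = result + n, q - result` → result = 10; q = 1
So q = 1

Answer: 1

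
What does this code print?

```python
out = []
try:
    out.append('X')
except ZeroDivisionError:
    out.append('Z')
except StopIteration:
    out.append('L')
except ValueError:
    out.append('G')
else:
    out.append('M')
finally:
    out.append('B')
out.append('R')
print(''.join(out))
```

Execution trace: 'X' (try body, no exception) → 'M' (else) → 'B' (finally) → 'R' (after the try/except). Output: XMBR

Answer: XMBR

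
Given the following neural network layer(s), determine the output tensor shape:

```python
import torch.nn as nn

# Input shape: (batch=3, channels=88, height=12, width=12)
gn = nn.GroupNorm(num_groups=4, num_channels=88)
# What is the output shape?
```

Input: (3, 88, 12, 12) -> Output: (3, 88, 12, 12)

Answer: (3, 88, 12, 12)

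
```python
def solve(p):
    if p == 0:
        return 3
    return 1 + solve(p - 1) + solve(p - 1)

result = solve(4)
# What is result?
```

solve(p) = 1 + 2·solve(p-1), solve(0)=3. Closed form: (3+1)·2^4 - 1 = 63.

Answer: 63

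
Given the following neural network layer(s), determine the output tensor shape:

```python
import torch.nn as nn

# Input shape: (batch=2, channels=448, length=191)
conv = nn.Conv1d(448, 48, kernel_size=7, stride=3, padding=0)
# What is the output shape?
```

Input: (2, 448, 191) -> Output: (2, 48, 62)

Answer: (2, 48, 62)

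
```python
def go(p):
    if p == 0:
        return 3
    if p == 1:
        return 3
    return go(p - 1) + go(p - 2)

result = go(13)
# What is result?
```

Build up from base cases: go(0)=3, go(1)=3, go(2)=6, go(3)=9, go(4)=15, go(5)=24, go(6)=39, ..., go(13)=1131

Answer: 1131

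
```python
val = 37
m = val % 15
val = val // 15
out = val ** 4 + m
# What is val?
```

Trace:
`val = 37` → val = 37
`m = val % 15` → m = 7
`val = val // 15` → val = 2
`out = val ** 4 + m` → out = 23
So val = 2

Answer: 2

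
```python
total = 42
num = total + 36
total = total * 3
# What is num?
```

Trace:
`total = 42` → total = 42
`num = total + 36` → num = 78
`total = total * 3` → total = 126
So num = 78

Answer: 78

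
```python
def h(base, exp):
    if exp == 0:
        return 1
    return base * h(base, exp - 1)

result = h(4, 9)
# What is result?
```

h(4, 9) = 4 * 4 * 4 * 4 * 4 * 4 * 4 * 4 * 4 = 262144

Answer: 262144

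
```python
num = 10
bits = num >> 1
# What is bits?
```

Trace:
`num = 10` → num = 10
`bits = num >> 1` → bits = 5
So bits = 5

Answer: 5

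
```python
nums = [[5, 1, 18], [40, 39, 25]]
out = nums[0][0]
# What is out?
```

Trace:
`nums = [[5, 1, 18], [40, 39, 25]]` → nums = [[5, 1, 18], [40, 39, 25]]
`out = nums[0][0]` → out = 5
So out = 5

Answer: 5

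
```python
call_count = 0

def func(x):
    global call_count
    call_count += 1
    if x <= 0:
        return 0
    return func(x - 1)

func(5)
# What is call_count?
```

Linear recursion stepping by 1: 6 calls from x=5 down to ≤0.

Answer: 6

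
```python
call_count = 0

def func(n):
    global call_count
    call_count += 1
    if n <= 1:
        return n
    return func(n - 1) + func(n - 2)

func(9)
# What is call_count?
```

Calls(n) = 1 + Calls(n-1) + Calls(n-2); Calls(0)=Calls(1)=1. For n=9 this gives 109.

Answer: 109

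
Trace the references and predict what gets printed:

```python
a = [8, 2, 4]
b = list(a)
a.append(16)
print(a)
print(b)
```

Key concept: list() constructor creates copy.
Step by step:
`a = [8, 2, 4]` → a = [8, 2, 4]
`b = list(a)` → b = [8, 2, 4]
`a.append(16)` → a = [8, 2, 4, 16]
`print(a)` → prints [8, 2, 4, 16]
`print(b)` → prints [8, 2, 4]

Answer:
[8, 2, 4, 16]
[8, 2, 4]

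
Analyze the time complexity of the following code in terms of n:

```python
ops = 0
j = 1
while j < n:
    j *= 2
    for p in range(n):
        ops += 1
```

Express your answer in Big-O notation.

Each loop level contributes: log n × n. Multiplying the contributions gives O(n log n).

Answer: O(n log n)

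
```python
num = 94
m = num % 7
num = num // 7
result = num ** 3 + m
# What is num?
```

Trace:
`num = 94` → num = 94
`m = num % 7` → m = 3
`num = num // 7` → num = 13
`result = num ** 3 + m` → result = 2200
So num = 13

Answer: 13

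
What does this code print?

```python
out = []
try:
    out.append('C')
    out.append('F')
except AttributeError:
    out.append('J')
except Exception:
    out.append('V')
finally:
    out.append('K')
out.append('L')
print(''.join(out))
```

Execution trace: 'C' (try body) → 'F' (try body, no exception) → 'K' (finally) → 'L' (after the try/except). Output: CFKL

Answer: CFKL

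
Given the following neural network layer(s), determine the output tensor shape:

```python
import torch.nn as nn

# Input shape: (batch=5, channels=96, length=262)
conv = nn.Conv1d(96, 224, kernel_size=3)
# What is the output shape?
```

Input: (5, 96, 262) -> Output: (5, 224, 260)

Answer: (5, 224, 260)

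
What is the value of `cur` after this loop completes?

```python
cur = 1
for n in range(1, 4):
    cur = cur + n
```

Start at 1, add 1 through 3
`cur` takes the values: 1 → 2 → 4 → 7

Answer: 7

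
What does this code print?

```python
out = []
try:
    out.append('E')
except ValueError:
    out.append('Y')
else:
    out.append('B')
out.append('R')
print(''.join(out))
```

Execution trace: 'E' (try body, no exception) → 'B' (else) → 'R' (after the try/except). Output: EBR

Answer: EBR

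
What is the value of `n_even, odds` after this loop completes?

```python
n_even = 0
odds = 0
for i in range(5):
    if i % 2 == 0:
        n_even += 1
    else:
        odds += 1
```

Count evens and odds in range(5)
`n_even, odds` takes the values: (0, 0) → (1, 0) → (1, 1) → (2, 1) → (2, 2) → (3, 2)

Answer: 3, 2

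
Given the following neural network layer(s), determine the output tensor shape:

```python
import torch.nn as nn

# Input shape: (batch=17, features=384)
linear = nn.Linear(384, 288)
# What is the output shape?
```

Input: (17, 384) -> Output: (17, 288)

Answer: (17, 288)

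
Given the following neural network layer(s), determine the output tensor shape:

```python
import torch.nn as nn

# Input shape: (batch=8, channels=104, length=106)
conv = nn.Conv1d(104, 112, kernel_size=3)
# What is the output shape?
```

Input: (8, 104, 106) -> Output: (8, 112, 104)

Answer: (8, 112, 104)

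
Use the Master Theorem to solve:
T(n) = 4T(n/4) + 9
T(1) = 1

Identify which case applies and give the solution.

a=4, b=4, f(n)=9. log_4(4) = 1. Since c=0 < 1, Case 1 applies: T(n) = Θ(n^log_b(a)) = O(n).

Answer: O(n) - Case 1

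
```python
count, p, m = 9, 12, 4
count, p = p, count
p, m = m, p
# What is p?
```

Trace:
`count, p, m = 9, 12, 4` → count = 9; p = 12; m = 4
`count, p = p, count` → count = 12; p = 9
`p, m = m, p` → p = 4; m = 9
So p = 4

Answer: 4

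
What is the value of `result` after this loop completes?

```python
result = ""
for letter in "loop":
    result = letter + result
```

Reverse 'loop'
`result` takes the values: "" → "l" → "ol" → "ool" → "pool"

Answer: "pool"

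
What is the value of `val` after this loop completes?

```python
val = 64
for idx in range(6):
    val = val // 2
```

Halve 6 times: 64 // 2^6 = 1
`val` takes the values: 64 → 32 → 16 → 8 → 4 → 2 → 1

Answer: 1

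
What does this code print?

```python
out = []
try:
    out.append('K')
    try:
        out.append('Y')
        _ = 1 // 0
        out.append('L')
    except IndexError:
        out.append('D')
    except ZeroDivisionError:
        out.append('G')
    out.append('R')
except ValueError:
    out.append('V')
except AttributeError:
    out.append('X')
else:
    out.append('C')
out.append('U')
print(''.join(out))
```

Execution trace: 'K' (try body) → 'Y' (inner try body) → 'G' (inner except ZeroDivisionError) → 'R' (try body, no exception) → 'C' (else) → 'U' (after the try/except). Output: KYGRCU

Answer: KYGRCU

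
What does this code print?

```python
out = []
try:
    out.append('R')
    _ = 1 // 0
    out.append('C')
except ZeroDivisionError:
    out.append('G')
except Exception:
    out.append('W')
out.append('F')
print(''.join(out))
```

Execution trace: 'R' (try body) → 'G' (except ZeroDivisionError) → 'F' (after the try/except). Output: RGF

Answer: RGF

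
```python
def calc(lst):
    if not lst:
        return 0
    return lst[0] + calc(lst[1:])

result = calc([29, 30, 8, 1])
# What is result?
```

29 + 30 + 8 + 1 + 0 = 68

Answer: 68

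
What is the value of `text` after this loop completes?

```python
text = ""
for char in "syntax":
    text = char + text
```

Reverse 'syntax'
`text` takes the values: "" → "s" → "ys" → "nys" → "tnys" → "atnys" → "xatnys"

Answer: "xatnys"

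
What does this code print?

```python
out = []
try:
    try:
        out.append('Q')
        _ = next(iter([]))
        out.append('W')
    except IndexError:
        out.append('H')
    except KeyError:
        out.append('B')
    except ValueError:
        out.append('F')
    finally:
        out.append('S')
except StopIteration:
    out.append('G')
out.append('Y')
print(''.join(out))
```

Execution trace: 'Q' (try body) → 'S' (finally) → 'G' (outer except StopIteration) → 'Y' (after the try/except). Output: QSGY

Answer: QSGY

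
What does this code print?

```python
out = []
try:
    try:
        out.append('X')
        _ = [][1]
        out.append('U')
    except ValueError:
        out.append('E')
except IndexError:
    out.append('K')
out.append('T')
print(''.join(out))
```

Execution trace: 'X' (try body) → 'K' (outer except IndexError) → 'T' (after the try/except). Output: XKT

Answer: XKT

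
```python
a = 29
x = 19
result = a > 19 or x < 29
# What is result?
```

Trace:
`a = 29` → a = 29
`x = 19` → x = 19
`result = a > 19 or x < 29` → result = True
So result = True

Answer: True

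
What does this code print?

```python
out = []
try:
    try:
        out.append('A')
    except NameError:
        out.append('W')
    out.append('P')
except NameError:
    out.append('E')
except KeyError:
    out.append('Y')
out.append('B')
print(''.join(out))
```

Execution trace: 'A' (inner try body, no exception) → 'P' (try body, no exception) → 'B' (after the try/except). Output: APB

Answer: APB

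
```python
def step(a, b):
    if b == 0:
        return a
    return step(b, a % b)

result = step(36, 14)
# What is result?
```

step(36, 14) -> step(14, 8) -> step(8, 6) -> step(6, 2) -> step(2, 0) -> 2

Answer: 2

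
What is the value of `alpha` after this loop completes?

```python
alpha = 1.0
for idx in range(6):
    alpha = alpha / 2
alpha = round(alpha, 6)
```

Halving LR 6 times: 1 / 2^6
`alpha` takes the values: 1.0 → 0.5 → 0.25 → 0.125 → 0.0625 → 0.03125 → 0.015625

Answer: 0.015625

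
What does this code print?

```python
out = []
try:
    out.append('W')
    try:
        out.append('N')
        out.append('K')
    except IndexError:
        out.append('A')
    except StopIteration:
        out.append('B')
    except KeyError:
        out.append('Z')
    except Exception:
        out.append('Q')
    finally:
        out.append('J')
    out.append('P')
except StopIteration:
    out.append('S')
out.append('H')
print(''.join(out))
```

Execution trace: 'W' (try body) → 'N' (inner try body) → 'K' (inner try body, no exception) → 'J' (inner finally) → 'P' (try body, no exception) → 'H' (after the try/except). Output: WNKJPH

Answer: WNKJPH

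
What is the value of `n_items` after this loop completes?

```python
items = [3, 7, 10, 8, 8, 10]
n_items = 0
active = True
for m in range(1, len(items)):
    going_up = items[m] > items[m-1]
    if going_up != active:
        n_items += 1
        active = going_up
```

Count direction changes in [3, 7, 10, 8, 8, 10]
`n_items` takes the values: 0 → 1 → 2

Answer: 2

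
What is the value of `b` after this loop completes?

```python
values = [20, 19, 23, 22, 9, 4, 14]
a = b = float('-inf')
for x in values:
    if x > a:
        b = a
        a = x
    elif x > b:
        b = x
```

Second largest (with repeats) in [20, 19, 23, 22, 9, 4, 14]
`b` takes the values: -inf → 19 → 20 → 22

Answer: 22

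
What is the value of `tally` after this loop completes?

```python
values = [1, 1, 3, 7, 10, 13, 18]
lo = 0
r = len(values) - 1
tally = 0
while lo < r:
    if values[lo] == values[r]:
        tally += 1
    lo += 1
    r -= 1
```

Count matching pairs from ends
`tally` takes the values: 0

Answer: 0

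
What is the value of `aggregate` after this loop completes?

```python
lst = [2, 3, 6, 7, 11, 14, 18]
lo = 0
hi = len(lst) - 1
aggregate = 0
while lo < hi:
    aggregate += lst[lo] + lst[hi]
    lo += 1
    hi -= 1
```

Sum of pairs from ends
`aggregate` takes the values: 0 → 20 → 37 → 54

Answer: 54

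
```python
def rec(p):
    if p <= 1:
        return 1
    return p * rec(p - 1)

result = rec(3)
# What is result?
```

rec(3) = 3 * 2 * 1 = 6

Answer: 6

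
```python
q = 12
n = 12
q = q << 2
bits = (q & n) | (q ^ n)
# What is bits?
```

Trace:
`q = 12` → q = 12
`n = 12` → n = 12
`q = q << 2` → q = 48
`bits = (q & n) | (q ^ n)` → bits = 60
So bits = 60

Answer: 60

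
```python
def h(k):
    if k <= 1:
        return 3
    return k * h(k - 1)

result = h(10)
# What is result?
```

h(10) = 10 * 9 * 8 * 7 * 6 * 5 * 4 * 3 * 2 * 3 = 10886400

Answer: 10886400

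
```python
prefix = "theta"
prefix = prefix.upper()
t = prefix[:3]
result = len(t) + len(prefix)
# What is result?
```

Trace:
`prefix = "theta"` → prefix = 'theta'
`prefix = prefix.upper()` → prefix = 'THETA'
`t = prefix[:3]` → t = 'THE'
`result = len(t) + len(prefix)` → result = 8
So result = 8

Answer: 8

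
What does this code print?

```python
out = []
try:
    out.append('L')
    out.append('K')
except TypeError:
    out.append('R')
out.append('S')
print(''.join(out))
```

Execution trace: 'L' (try body) → 'K' (try body, no exception) → 'S' (after the try/except). Output: LKS

Answer: LKS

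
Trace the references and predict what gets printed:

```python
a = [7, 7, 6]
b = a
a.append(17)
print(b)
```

Key concept: basic list aliasing.
Step by step:
`a = [7, 7, 6]` → a = [7, 7, 6]
`b = a` → b = [7, 7, 6] (same object as a)
`a.append(17)` → a = [7, 7, 6, 17] (same object as b); b = [7, 7, 6, 17] (same object as a)
`print(b)` → prints [7, 7, 6, 17]

Answer: [7, 7, 6, 17]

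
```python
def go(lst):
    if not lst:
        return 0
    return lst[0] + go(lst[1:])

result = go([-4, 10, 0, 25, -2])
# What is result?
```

(-4) + 10 + 0 + 25 + (-2) + 0 = 29

Answer: 29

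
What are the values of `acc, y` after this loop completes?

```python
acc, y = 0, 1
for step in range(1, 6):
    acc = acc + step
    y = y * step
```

Sum and factorial of 1 to 5
`acc, y` takes the values: (0, 1) → (1, 1) → (3, 1) → (3, 2) → (6, 2) → (6, 6) → (10, 6) → (10, 24) → (15, 24) → (15, 120)

Answer: 15, 120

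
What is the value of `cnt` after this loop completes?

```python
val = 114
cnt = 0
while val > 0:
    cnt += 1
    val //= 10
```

Count digits by repeated division by 10
`cnt` takes the values: 0 → 1 → 2 → 3

Answer: 3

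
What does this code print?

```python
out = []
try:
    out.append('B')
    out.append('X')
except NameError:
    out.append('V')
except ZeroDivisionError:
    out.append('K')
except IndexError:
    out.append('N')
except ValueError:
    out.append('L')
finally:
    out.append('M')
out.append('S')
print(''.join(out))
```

Execution trace: 'B' (try body) → 'X' (try body, no exception) → 'M' (finally) → 'S' (after the try/except). Output: BXMS

Answer: BXMS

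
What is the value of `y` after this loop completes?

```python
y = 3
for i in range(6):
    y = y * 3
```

Multiply by 3, 6 times: 3 * 3^6 = 2187
`y` takes the values: 3 → 9 → 27 → 81 → 243 → 729 → 2187

Answer: 2187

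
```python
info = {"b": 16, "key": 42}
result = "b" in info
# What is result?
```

Trace:
`info = {"b": 16, "key": 42}` → info = {'b': 16, 'key': 42}
`result = "b" in info` → result = True
So result = True

Answer: True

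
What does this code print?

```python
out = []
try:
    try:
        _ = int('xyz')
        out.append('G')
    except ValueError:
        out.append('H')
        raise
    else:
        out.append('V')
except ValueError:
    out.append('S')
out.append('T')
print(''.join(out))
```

Execution trace: 'H' (inner except ValueError) → 'S' (outer except ValueError) → 'T' (after the try/except). Output: HST

Answer: HST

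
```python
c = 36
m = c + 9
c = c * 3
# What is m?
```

Trace:
`c = 36` → c = 36
`m = c + 9` → m = 45
`c = c * 3` → c = 108
So m = 45

Answer: 45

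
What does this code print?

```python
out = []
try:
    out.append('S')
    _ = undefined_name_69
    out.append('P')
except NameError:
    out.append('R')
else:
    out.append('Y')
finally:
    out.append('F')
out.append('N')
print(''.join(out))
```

Execution trace: 'S' (try body) → 'R' (except NameError) → 'F' (finally) → 'N' (after the try/except). Output: SRFN

Answer: SRFN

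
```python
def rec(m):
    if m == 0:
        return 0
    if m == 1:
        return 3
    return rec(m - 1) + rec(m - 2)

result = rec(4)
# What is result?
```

Build up from base cases: rec(0)=0, rec(1)=3, rec(2)=3, rec(3)=6, rec(4)=9

Answer: 9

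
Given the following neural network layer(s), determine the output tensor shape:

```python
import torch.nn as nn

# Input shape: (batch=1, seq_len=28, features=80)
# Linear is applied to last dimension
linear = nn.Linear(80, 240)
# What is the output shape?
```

Input: (1, 28, 80) -> Output: (1, 28, 240)

Answer: (1, 28, 240)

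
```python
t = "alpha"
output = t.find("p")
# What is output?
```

Trace:
`t = "alpha"` → t = 'alpha'
`output = t.find("p")` → output = 2
So output = 2

Answer: 2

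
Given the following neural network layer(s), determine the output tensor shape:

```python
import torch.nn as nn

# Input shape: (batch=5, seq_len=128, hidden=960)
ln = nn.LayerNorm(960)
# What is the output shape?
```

Input: (5, 128, 960) -> Output: (5, 128, 960)

Answer: (5, 128, 960)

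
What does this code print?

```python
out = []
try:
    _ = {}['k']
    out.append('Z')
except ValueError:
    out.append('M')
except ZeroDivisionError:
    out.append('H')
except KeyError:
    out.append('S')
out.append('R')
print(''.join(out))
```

Execution trace: 'S' (except KeyError) → 'R' (after the try/except). Output: SR

Answer: SR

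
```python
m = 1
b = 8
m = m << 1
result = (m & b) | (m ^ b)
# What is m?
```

Trace:
`m = 1` → m = 1
`b = 8` → b = 8
`m = m << 1` → m = 2
`result = (m & b) | (m ^ b)` → result = 10
So m = 2

Answer: 2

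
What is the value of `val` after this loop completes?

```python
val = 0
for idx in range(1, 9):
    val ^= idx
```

XOR of 1 to 8
`val` takes the values: 0 → 1 → 3 → 0 → 4 → 1 → 7 → 0 → 8

Answer: 8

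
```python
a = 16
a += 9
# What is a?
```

Trace:
`a = 16` → a = 16
`a += 9` → a = 25
So a = 25

Answer: 25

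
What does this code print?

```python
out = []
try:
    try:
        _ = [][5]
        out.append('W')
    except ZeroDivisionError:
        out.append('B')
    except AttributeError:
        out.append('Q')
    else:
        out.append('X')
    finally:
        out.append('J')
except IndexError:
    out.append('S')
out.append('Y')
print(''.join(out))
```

Execution trace: 'J' (finally) → 'S' (outer except IndexError) → 'Y' (after the try/except). Output: JSY

Answer: JSY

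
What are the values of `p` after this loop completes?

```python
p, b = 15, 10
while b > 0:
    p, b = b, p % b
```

GCD of 15 and 10
`p` takes the values: 15 → 10 → 5

Answer: 5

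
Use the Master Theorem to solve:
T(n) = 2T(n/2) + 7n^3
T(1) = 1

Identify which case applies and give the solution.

a=2, b=2, f(n)=7n^3. log_2(2) = 1. Since c=3 > 1 and the regularity condition holds (2(n/2)^3 = (2/2^3)n^3 with 2/2^3 < 1), Case 3 applies: T(n) = Θ(f(n)) = O(n^3).

Answer: O(n^3) - Case 3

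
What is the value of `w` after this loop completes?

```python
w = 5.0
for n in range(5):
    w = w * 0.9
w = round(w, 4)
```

Exponential decay: 5.0 * 0.9^5
`w` takes the values: 5.0 → 4.5 → 4.05 → 3.645 → 3.2805 → 2.95245 → 2.9525

Answer: 2.9525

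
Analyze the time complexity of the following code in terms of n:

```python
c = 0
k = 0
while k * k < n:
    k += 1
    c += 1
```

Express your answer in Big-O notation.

Each loop level contributes: √n. Multiplying the contributions gives O(√n).

Answer: O(√n)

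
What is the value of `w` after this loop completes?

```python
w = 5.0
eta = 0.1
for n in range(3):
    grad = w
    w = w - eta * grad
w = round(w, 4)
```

Gradient descent: w = 5.0 * (1 - 0.1)^3
`w` takes the values: 5.0 → 4.5 → 4.05 → 3.645

Answer: 3.645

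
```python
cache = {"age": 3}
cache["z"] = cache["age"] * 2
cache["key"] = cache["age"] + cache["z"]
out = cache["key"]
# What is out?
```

Trace:
`cache = {"age": 3}` → cache = {'age': 3}
`cache["z"] = cache["age"] * 2` → cache = {'age': 3, 'z': 6}
`cache["key"] = cache["age"] + cache["z"]` → cache = {'age': 3, 'z': 6, 'key': 9}
`out = cache["key"]` → out = 9
So out = 9

Answer: 9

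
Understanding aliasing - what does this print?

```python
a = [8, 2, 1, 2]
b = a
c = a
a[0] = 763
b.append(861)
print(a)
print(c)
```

Key concept: multiple aliases.
Step by step:
`a = [8, 2, 1, 2]` → a = [8, 2, 1, 2]
`b = a` → b = [8, 2, 1, 2] (same object as a)
`c = a` → c = [8, 2, 1, 2] (same object as a, b)
`a[0] = 763` → a = [763, 2, 1, 2] (same object as b, c); b = [763, 2, 1, 2] (same object as a, c); c = [763, 2, 1, 2] (same object as a, b)
`b.append(861)` → a = [763, 2, 1, 2, 861] (same object as b, c); b = [763, 2, 1, 2, 861] (same object as a, c); c = [763, 2, 1, 2, 861] (same object as a, b)
`print(a)` → prints [763, 2, 1, 2, 861]
`print(c)` → prints [763, 2, 1, 2, 861]

Answer:
[763, 2, 1, 2, 861]
[763, 2, 1, 2, 861]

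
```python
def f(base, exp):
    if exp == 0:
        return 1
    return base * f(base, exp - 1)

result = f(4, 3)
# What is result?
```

f(4, 3) = 4 * 4 * 4 = 64

Answer: 64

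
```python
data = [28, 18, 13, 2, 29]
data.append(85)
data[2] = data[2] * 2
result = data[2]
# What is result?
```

Trace:
`data = [28, 18, 13, 2, 29]` → data = [28, 18, 13, 2, 29]
`data.append(85)` → data = [28, 18, 13, 2, 29, 85]
`data[2] = data[2] * 2` → data = [28, 18, 26, 2, 29, 85]
`result = data[2]` → result = 26
So result = 26

Answer: 26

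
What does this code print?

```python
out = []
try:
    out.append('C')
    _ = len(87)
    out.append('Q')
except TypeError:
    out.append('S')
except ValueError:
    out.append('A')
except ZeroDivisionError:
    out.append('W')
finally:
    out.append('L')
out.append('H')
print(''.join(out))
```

Execution trace: 'C' (try body) → 'S' (except TypeError) → 'L' (finally) → 'H' (after the try/except). Output: CSLH

Answer: CSLH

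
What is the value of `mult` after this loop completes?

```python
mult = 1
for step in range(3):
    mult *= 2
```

2^3 = 8
`mult` takes the values: 1 → 2 → 4 → 8

Answer: 8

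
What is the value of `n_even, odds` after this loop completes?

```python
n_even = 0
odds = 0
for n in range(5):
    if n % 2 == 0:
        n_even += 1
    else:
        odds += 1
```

Count evens and odds in range(5)
`n_even, odds` takes the values: (0, 0) → (1, 0) → (1, 1) → (2, 1) → (2, 2) → (3, 2)

Answer: 3, 2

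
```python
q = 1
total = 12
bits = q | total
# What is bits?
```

Trace:
`q = 1` → q = 1
`total = 12` → total = 12
`bits = q | total` → bits = 13
So bits = 13

Answer: 13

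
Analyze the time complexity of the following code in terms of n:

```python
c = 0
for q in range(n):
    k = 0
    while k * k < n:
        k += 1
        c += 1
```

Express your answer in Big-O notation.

Each loop level contributes: n × √n. Multiplying the contributions gives O(n√n).

Answer: O(n√n)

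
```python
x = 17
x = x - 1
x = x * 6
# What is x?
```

Trace:
`x = 17` → x = 17
`x = x - 1` → x = 16
`x = x * 6` → x = 96
So x = 96

Answer: 96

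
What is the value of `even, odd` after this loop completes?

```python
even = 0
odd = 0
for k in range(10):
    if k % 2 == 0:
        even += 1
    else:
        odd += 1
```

Count evens and odds in range(10)
`even, odd` takes the values: (0, 0) → (1, 0) → (1, 1) → (2, 1) → (2, 2) → (3, 2) → (3, 3) → (4, 3) → (4, 4) → (5, 4) → (5, 5)

Answer: 5, 5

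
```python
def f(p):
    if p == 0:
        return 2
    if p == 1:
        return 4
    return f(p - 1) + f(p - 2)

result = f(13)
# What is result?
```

Build up from base cases: f(0)=2, f(1)=4, f(2)=6, f(3)=10, f(4)=16, f(5)=26, f(6)=42, ..., f(13)=1220

Answer: 1220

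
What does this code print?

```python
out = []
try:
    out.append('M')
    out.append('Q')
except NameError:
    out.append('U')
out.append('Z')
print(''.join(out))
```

Execution trace: 'M' (try body) → 'Q' (try body, no exception) → 'Z' (after the try/except). Output: MQZ

Answer: MQZ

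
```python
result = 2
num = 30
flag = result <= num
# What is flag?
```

Trace:
`result = 2` → result = 2
`num = 30` → num = 30
`flag = result <= num` → flag = True
So flag = True

Answer: True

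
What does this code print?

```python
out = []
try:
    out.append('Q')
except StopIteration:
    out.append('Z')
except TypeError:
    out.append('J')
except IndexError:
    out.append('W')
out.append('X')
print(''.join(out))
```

Execution trace: 'Q' (try body, no exception) → 'X' (after the try/except). Output: QX

Answer: QX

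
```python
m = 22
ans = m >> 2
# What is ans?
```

Trace:
`m = 22` → m = 22
`ans = m >> 2` → ans = 5
So ans = 5

Answer: 5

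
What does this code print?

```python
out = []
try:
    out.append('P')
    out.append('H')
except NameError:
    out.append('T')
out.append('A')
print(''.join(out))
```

Execution trace: 'P' (try body) → 'H' (try body, no exception) → 'A' (after the try/except). Output: PHA

Answer: PHA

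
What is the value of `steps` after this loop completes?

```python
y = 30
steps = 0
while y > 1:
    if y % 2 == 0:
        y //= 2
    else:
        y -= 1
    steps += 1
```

Steps to reduce 30 to 1
`steps` takes the values: 0 → 1 → 2 → 3 → 4 → 5 → 6 → 7

Answer: 7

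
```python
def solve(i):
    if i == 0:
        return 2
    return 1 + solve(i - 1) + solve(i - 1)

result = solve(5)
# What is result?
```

solve(i) = 1 + 2·solve(i-1), solve(0)=2. Closed form: (2+1)·2^5 - 1 = 95.

Answer: 95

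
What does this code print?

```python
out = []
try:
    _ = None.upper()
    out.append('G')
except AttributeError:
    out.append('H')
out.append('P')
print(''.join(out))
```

Execution trace: 'H' (except AttributeError) → 'P' (after the try/except). Output: HP

Answer: HP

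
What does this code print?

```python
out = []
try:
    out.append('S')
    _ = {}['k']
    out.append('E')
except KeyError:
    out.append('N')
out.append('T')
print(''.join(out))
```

Execution trace: 'S' (try body) → 'N' (except KeyError) → 'T' (after the try/except). Output: SNT

Answer: SNT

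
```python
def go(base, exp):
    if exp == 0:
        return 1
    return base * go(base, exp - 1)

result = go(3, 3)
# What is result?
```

go(3, 3) = 3 * 3 * 3 = 27

Answer: 27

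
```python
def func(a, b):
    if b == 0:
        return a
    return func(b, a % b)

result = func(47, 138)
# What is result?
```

func(47, 138) -> func(138, 47) -> func(47, 44) -> func(44, 3) -> func(3, 2) -> func(2, 1) -> func(1, 0) -> 1

Answer: 1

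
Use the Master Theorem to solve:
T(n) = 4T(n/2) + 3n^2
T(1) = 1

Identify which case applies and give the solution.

a=4, b=2, f(n)=3n^2. log_2(4) = 2. Since c=2 = 2, Case 2 applies: T(n) = Θ(n^log_b(a) · log n) = O(n^2 log n).

Answer: O(n^2 log n) - Case 2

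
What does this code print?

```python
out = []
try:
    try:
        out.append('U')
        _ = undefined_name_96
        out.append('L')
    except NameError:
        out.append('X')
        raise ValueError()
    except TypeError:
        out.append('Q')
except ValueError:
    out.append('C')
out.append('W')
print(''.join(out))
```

Execution trace: 'U' (inner try body) → 'X' (inner except NameError) → 'C' (outer except ValueError) → 'W' (after the try/except). Output: UXCW

Answer: UXCW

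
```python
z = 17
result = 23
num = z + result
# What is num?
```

Trace:
`z = 17` → z = 17
`result = 23` → result = 23
`num = z + result` → num = 40
So num = 40

Answer: 40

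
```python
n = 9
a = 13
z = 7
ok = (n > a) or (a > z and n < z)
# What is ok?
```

Trace:
`n = 9` → n = 9
`a = 13` → a = 13
`z = 7` → z = 7
`ok = (n > a) or (a > z and n < z)` → ok = False
So ok = False

Answer: False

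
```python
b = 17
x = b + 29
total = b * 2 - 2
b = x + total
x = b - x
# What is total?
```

Trace:
`b = 17` → b = 17
`x = b + 29` → x = 46
`total = b * 2 - 2` → total = 32
`b = x + total` → b = 78
`x = b - x` → x = 32
So total = 32

Answer: 32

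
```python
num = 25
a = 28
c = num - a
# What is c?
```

Trace:
`num = 25` → num = 25
`a = 28` → a = 28
`c = num - a` → c = -3
So c = -3

Answer: -3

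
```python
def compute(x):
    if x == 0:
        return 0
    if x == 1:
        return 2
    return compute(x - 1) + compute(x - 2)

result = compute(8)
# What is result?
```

Build up from base cases: compute(0)=0, compute(1)=2, compute(2)=2, compute(3)=4, compute(4)=6, compute(5)=10, compute(6)=16, ..., compute(8)=42

Answer: 42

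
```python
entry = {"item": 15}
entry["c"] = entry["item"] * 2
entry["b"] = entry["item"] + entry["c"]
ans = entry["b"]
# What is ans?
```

Trace:
`entry = {"item": 15}` → entry = {'item': 15}
`entry["c"] = entry["item"] * 2` → entry = {'item': 15, 'c': 30}
`entry["b"] = entry["item"] + entry["c"]` → entry = {'item': 15, 'c': 30, 'b': 45}
`ans = entry["b"]` → ans = 45
So ans = 45

Answer: 45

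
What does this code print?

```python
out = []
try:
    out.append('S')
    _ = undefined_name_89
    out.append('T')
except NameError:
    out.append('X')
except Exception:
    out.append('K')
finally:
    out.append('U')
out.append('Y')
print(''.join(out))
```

Execution trace: 'S' (try body) → 'X' (except NameError) → 'U' (finally) → 'Y' (after the try/except). Output: SXUY

Answer: SXUY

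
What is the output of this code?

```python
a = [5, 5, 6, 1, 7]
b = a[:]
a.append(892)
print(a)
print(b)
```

Key concept: slice [:] creates copy.
Step by step:
`a = [5, 5, 6, 1, 7]` → a = [5, 5, 6, 1, 7]
`b = a[:]` → b = [5, 5, 6, 1, 7]
`a.append(892)` → a = [5, 5, 6, 1, 7, 892]
`print(a)` → prints [5, 5, 6, 1, 7, 892]
`print(b)` → prints [5, 5, 6, 1, 7]

Answer:
[5, 5, 6, 1, 7, 892]
[5, 5, 6, 1, 7]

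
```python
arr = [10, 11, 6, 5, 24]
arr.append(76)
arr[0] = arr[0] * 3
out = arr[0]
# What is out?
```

Trace:
`arr = [10, 11, 6, 5, 24]` → arr = [10, 11, 6, 5, 24]
`arr.append(76)` → arr = [10, 11, 6, 5, 24, 76]
`arr[0] = arr[0] * 3` → arr = [30, 11, 6, 5, 24, 76]
`out = arr[0]` → out = 30
So out = 30

Answer: 30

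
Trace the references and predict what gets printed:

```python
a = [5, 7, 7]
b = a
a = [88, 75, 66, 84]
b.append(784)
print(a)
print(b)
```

Key concept: rebinding vs mutation: a is rebound to a new list, b still points at the original.
Step by step:
`a = [5, 7, 7]` → a = [5, 7, 7]
`b = a` → b = [5, 7, 7] (same object as a)
`a = [88, 75, 66, 84]` → a = [88, 75, 66, 84]
`b.append(784)` → b = [5, 7, 7, 784]
`print(a)` → prints [88, 75, 66, 84]
`print(b)` → prints [5, 7, 7, 784]

Answer:
[88, 75, 66, 84]
[5, 7, 7, 784]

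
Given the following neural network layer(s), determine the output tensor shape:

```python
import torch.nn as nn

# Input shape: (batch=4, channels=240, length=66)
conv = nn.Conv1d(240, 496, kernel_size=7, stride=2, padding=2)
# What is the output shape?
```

Input: (4, 240, 66) -> Output: (4, 496, 32)

Answer: (4, 496, 32)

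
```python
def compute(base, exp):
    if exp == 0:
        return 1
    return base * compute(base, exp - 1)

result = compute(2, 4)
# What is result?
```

compute(2, 4) = 2 * 2 * 2 * 2 = 16

Answer: 16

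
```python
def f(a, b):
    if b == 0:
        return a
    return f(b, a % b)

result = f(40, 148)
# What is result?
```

f(40, 148) -> f(148, 40) -> f(40, 28) -> f(28, 12) -> f(12, 4) -> f(4, 0) -> 4

Answer: 4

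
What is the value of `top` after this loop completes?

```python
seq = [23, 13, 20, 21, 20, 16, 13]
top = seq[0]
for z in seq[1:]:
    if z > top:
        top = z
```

Maximum of [23, 13, 20, 21, 20, 16, 13]
`top` takes the values: 23

Answer: 23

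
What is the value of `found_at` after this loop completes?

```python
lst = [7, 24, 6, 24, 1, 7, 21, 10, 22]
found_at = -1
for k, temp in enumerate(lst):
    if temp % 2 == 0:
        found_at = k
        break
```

First even number index in [7, 24, 6, 24, 1, 7, 21, 10, 22]
`found_at` takes the values: -1 → 1

Answer: 1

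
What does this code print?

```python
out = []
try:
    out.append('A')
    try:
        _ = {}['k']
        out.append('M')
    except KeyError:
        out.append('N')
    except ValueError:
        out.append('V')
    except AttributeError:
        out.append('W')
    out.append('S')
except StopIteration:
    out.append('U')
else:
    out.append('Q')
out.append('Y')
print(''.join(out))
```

Execution trace: 'A' (try body) → 'N' (inner except KeyError) → 'S' (try body, no exception) → 'Q' (else) → 'Y' (after the try/except). Output: ANSQY

Answer: ANSQY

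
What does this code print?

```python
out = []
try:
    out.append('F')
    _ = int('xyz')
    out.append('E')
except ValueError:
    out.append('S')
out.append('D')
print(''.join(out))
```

Execution trace: 'F' (try body) → 'S' (except ValueError) → 'D' (after the try/except). Output: FSD

Answer: FSD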